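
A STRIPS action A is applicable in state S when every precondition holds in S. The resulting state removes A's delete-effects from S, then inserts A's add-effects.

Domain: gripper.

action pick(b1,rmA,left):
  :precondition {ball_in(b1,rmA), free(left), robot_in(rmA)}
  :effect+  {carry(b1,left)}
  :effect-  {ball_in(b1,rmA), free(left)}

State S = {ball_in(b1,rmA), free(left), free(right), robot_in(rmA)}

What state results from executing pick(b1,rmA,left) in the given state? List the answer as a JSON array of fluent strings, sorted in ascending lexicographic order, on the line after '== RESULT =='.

Progress:
  pre ⊆ S: {ball_in(b1,rmA), free(left), robot_in(rmA)} ⊆ S  — applicable
  S \ del = {free(right), robot_in(rmA)}
  ∪ add   = {carry(b1,left), free(right), robot_in(rmA)}

== RESULT ==
["carry(b1,left)", "free(right)", "robot_in(rmA)"]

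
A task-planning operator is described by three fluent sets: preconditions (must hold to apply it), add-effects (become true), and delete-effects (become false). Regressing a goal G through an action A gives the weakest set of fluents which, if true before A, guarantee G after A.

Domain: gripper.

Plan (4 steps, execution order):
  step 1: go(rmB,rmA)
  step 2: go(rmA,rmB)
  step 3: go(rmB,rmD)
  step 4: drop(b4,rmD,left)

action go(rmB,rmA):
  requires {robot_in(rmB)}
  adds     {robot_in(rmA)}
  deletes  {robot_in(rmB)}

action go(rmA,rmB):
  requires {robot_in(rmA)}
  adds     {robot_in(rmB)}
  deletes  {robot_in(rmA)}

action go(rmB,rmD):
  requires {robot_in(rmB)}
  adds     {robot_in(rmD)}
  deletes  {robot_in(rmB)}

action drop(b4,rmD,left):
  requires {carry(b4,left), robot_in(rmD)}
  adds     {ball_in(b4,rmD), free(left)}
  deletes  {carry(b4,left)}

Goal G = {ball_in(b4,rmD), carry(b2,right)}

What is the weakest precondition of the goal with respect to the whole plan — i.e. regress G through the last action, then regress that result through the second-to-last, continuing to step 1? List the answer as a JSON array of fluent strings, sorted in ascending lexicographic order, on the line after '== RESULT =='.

Work backward from the goal:
  through step 4 (drop(b4,rmD,left)): drop {ball_in(b4,rmD)}, keep {carry(b2,right)}, require {carry(b4,left), robot_in(rmD)}
    → {carry(b2,right), carry(b4,left), robot_in(rmD)}
  through step 3 (go(rmB,rmD)): drop {robot_in(rmD)}, keep {carry(b2,right), carry(b4,left)}, require {robot_in(rmB)}
    → {carry(b2,right), carry(b4,left), robot_in(rmB)}
  through step 2 (go(rmA,rmB)): drop {robot_in(rmB)}, keep {carry(b2,right), carry(b4,left)}, require {robot_in(rmA)}
    → {carry(b2,right), carry(b4,left), robot_in(rmA)}
  through step 1 (go(rmB,rmA)): drop {robot_in(rmA)}, keep {carry(b2,right), carry(b4,left)}, require {robot_in(rmB)}
    → {carry(b2,right), carry(b4,left), robot_in(rmB)}

== RESULT ==
["carry(b2,right)", "carry(b4,left)", "robot_in(rmB)"]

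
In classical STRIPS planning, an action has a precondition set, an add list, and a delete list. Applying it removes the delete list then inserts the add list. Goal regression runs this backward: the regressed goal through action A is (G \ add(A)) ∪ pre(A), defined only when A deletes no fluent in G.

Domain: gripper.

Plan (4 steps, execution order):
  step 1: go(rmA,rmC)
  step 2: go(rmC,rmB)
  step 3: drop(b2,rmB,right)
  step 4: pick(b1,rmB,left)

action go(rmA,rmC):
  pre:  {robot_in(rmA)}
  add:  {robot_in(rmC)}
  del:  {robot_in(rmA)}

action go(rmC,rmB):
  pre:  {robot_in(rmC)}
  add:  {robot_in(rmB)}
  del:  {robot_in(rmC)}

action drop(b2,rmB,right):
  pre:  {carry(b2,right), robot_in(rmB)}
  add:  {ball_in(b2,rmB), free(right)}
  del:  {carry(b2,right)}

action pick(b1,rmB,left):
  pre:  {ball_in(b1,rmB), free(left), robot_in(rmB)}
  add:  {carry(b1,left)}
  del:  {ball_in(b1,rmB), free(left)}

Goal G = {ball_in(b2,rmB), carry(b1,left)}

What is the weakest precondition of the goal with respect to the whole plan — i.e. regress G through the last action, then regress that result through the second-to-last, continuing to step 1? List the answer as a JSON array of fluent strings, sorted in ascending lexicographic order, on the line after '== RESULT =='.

Work backward from the goal:
  through step 4 (pick(b1,rmB,left)): drop {carry(b1,left)}, keep {ball_in(b2,rmB)}, require {ball_in(b1,rmB), free(left), robot_in(rmB)}
    → {ball_in(b1,rmB), ball_in(b2,rmB), free(left), robot_in(rmB)}
  through step 3 (drop(b2,rmB,right)): drop {ball_in(b2,rmB)}, keep {ball_in(b1,rmB), free(left), robot_in(rmB)}, require {carry(b2,right), robot_in(rmB)}
    → {ball_in(b1,rmB), carry(b2,right), free(left), robot_in(rmB)}
  through step 2 (go(rmC,rmB)): drop {robot_in(rmB)}, keep {ball_in(b1,rmB), carry(b2,right), free(left)}, require {robot_in(rmC)}
    → {ball_in(b1,rmB), carry(b2,right), free(left), robot_in(rmC)}
  through step 1 (go(rmA,rmC)): drop {robot_in(rmC)}, keep {ball_in(b1,rmB), carry(b2,right), free(left)}, require {robot_in(rmA)}
    → {ball_in(b1,rmB), carry(b2,right), free(left), robot_in(rmA)}

== RESULT ==
["ball_in(b1,rmB)", "carry(b2,right)", "free(left)", "robot_in(rmA)"]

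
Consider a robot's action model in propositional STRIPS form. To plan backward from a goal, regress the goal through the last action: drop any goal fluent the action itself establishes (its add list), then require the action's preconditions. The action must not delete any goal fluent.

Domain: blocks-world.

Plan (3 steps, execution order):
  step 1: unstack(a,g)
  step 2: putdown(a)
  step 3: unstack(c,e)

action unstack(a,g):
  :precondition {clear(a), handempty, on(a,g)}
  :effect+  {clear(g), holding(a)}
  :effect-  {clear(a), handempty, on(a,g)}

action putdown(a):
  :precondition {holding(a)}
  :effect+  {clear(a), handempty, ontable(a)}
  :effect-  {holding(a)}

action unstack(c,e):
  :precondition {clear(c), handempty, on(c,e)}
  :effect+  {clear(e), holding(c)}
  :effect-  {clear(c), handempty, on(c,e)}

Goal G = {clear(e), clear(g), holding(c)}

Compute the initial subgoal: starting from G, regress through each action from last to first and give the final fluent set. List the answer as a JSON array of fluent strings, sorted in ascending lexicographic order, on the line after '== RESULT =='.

Work backward from the goal:
  through step 3 (unstack(c,e)): drop {clear(e), holding(c)}, keep {clear(g)}, require {clear(c), handempty, on(c,e)}
    → {clear(c), clear(g), handempty, on(c,e)}
  through step 2 (putdown(a)): drop {handempty}, keep {clear(c), clear(g), on(c,e)}, require {holding(a)}
    → {clear(c), clear(g), holding(a), on(c,e)}
  through step 1 (unstack(a,g)): drop {clear(g), holding(a)}, keep {clear(c), on(c,e)}, require {clear(a), handempty, on(a,g)}
    → {clear(a), clear(c), handempty, on(a,g), on(c,e)}

== RESULT ==
["clear(a)", "clear(c)", "handempty", "on(a,g)", "on(c,e)"]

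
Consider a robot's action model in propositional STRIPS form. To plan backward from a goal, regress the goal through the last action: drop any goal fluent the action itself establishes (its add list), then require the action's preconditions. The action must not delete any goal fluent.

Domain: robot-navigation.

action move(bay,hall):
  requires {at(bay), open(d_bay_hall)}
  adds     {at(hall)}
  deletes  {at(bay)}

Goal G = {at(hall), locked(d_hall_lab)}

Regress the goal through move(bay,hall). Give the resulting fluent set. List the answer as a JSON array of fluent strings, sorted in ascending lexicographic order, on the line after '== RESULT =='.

Compute (G \ add) ∪ pre:
  G ∩ del = {}  (empty — regression defined)
  G \ add = {at(hall), locked(d_hall_lab)} \ {at(hall)} = {locked(d_hall_lab)}
  ∪ pre   = {locked(d_hall_lab)} ∪ {at(bay), open(d_bay_hall)}
          = {at(bay), locked(d_hall_lab), open(d_bay_hall)}

== RESULT ==
["at(bay)", "locked(d_hall_lab)", "open(d_bay_hall)"]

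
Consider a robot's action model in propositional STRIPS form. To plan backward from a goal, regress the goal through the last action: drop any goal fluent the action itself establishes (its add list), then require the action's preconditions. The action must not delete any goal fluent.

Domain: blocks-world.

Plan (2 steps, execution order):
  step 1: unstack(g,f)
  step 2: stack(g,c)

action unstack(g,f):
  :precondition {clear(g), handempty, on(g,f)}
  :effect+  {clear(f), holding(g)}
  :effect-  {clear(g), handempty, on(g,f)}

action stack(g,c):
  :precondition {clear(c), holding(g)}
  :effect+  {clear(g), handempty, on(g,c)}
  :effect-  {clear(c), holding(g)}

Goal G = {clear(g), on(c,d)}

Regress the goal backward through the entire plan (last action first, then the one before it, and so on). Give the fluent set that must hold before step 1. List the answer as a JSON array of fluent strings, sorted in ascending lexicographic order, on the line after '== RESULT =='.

Regress step by step:
  through step 2 (stack(g,c)): drop {clear(g)}, keep {on(c,d)}, require {clear(c), holding(g)}
    → {clear(c), holding(g), on(c,d)}
  through step 1 (unstack(g,f)): drop {holding(g)}, keep {clear(c), on(c,d)}, require {clear(g), handempty, on(g,f)}
    → {clear(c), clear(g), handempty, on(c,d), on(g,f)}

== RESULT ==
["clear(c)", "clear(g)", "handempty", "on(c,d)", "on(g,f)"]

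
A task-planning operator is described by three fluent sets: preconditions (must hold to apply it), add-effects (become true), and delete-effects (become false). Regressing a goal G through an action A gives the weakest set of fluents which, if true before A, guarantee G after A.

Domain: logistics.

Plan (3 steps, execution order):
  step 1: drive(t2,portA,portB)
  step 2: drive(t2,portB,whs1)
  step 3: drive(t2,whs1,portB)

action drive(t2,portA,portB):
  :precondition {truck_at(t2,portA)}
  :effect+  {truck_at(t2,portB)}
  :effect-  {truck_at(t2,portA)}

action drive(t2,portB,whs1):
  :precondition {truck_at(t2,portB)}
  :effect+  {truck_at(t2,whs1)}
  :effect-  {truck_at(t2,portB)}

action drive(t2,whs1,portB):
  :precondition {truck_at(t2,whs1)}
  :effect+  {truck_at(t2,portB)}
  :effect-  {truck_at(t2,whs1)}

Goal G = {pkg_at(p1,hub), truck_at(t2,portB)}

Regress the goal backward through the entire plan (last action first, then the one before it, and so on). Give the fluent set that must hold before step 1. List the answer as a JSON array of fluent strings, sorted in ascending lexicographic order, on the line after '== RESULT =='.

Work backward from the goal:
  through step 3 (drive(t2,whs1,portB)): drop {truck_at(t2,portB)}, keep {pkg_at(p1,hub)}, require {truck_at(t2,whs1)}
    → {pkg_at(p1,hub), truck_at(t2,whs1)}
  through step 2 (drive(t2,portB,whs1)): drop {truck_at(t2,whs1)}, keep {pkg_at(p1,hub)}, require {truck_at(t2,portB)}
    → {pkg_at(p1,hub), truck_at(t2,portB)}
  through step 1 (drive(t2,portA,portB)): drop {truck_at(t2,portB)}, keep {pkg_at(p1,hub)}, require {truck_at(t2,portA)}
    → {pkg_at(p1,hub), truck_at(t2,portA)}

== RESULT ==
["pkg_at(p1,hub)", "truck_at(t2,portA)"]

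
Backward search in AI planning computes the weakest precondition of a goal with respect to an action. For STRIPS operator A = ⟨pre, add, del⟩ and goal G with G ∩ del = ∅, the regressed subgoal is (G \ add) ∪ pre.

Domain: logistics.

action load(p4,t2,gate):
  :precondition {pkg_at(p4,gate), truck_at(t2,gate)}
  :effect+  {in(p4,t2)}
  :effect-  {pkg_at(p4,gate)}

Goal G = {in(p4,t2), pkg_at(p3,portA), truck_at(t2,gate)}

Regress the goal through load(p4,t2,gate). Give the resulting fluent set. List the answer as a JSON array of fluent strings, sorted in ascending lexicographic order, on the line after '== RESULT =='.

Regress:
  G ∩ del = {}  (empty — regression defined)
  G \ add = {in(p4,t2), pkg_at(p3,portA), truck_at(t2,gate)} \ {in(p4,t2)} = {pkg_at(p3,portA), truck_at(t2,gate)}
  ∪ pre   = {pkg_at(p3,portA), truck_at(t2,gate)} ∪ {pkg_at(p4,gate), truck_at(t2,gate)}
          = {pkg_at(p3,portA), pkg_at(p4,gate), truck_at(t2,gate)}

== RESULT ==
["pkg_at(p3,portA)", "pkg_at(p4,gate)", "truck_at(t2,gate)"]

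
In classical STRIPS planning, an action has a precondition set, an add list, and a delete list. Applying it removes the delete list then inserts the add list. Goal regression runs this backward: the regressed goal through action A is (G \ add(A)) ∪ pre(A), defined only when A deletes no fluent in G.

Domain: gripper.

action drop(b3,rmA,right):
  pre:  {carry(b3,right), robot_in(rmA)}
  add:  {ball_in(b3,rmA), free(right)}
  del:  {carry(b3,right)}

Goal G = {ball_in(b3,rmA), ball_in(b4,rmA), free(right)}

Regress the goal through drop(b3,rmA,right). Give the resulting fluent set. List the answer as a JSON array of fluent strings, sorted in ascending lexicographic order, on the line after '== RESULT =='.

Regress:
  G ∩ del = {}  (empty — regression defined)
  G \ add = {ball_in(b3,rmA), ball_in(b4,rmA), free(right)} \ {ball_in(b3,rmA), free(right)} = {ball_in(b4,rmA)}
  ∪ pre   = {ball_in(b4,rmA)} ∪ {carry(b3,right), robot_in(rmA)}
          = {ball_in(b4,rmA), carry(b3,right), robot_in(rmA)}

== RESULT ==
["ball_in(b4,rmA)", "carry(b3,right)", "robot_in(rmA)"]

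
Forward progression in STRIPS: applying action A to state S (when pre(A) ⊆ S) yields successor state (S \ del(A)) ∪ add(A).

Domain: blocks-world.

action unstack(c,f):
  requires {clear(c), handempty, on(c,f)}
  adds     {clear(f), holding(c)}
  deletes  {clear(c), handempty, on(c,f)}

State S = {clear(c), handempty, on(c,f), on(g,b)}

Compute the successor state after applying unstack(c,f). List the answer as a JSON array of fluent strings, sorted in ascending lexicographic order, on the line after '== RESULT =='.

Compute (S \ del) ∪ add:
  pre ⊆ S: {clear(c), handempty, on(c,f)} ⊆ S  — applicable
  S \ del = {on(g,b)}
  ∪ add   = {clear(f), holding(c), on(g,b)}

== RESULT ==
["clear(f)", "holding(c)", "on(g,b)"]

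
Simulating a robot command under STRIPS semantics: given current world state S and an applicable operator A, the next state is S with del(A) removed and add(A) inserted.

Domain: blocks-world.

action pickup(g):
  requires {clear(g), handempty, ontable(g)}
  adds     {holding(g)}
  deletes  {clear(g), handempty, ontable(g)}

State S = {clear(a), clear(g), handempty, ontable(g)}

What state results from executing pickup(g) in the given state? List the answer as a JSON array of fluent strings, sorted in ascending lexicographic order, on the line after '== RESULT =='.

Progress:
  pre ⊆ S: {clear(g), handempty, ontable(g)} ⊆ S  — applicable
  S \ del = {clear(a)}
  ∪ add   = {clear(a), holding(g)}

== RESULT ==
["clear(a)", "holding(g)"]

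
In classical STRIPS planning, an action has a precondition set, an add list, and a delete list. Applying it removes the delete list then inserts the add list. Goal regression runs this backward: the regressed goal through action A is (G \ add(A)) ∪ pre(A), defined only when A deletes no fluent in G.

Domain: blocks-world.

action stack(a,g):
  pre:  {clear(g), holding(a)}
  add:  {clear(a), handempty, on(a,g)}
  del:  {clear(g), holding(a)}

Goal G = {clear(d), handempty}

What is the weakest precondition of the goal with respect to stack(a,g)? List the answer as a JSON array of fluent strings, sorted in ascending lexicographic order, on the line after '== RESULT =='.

Regress:
  G ∩ del = {}  (empty — regression defined)
  G \ add = {clear(d), handempty} \ {clear(a), handempty, on(a,g)} = {clear(d)}
  ∪ pre   = {clear(d)} ∪ {clear(g), holding(a)}
          = {clear(d), clear(g), holding(a)}

== RESULT ==
["clear(d)", "clear(g)", "holding(a)"]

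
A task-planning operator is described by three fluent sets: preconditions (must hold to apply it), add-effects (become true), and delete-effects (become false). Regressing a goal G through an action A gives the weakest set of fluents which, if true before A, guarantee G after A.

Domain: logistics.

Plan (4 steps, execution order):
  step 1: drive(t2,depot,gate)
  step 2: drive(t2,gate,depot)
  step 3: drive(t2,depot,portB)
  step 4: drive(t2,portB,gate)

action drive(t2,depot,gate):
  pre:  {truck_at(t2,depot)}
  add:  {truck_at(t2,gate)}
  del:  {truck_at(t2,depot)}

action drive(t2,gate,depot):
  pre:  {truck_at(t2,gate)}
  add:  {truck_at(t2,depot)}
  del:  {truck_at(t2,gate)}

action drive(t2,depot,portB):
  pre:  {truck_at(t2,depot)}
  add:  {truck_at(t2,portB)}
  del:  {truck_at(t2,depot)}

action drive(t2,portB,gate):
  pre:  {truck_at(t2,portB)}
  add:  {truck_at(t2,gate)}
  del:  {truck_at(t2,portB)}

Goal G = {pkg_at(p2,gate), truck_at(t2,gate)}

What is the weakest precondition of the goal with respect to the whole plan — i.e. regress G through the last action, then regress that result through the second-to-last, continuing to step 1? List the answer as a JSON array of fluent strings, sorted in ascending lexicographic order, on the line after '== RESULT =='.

Work backward from the goal:
  through step 4 (drive(t2,portB,gate)): drop {truck_at(t2,gate)}, keep {pkg_at(p2,gate)}, require {truck_at(t2,portB)}
    → {pkg_at(p2,gate), truck_at(t2,portB)}
  through step 3 (drive(t2,depot,portB)): drop {truck_at(t2,portB)}, keep {pkg_at(p2,gate)}, require {truck_at(t2,depot)}
    → {pkg_at(p2,gate), truck_at(t2,depot)}
  through step 2 (drive(t2,gate,depot)): drop {truck_at(t2,depot)}, keep {pkg_at(p2,gate)}, require {truck_at(t2,gate)}
    → {pkg_at(p2,gate), truck_at(t2,gate)}
  through step 1 (drive(t2,depot,gate)): drop {truck_at(t2,gate)}, keep {pkg_at(p2,gate)}, require {truck_at(t2,depot)}
    → {pkg_at(p2,gate), truck_at(t2,depot)}

== RESULT ==
["pkg_at(p2,gate)", "truck_at(t2,depot)"]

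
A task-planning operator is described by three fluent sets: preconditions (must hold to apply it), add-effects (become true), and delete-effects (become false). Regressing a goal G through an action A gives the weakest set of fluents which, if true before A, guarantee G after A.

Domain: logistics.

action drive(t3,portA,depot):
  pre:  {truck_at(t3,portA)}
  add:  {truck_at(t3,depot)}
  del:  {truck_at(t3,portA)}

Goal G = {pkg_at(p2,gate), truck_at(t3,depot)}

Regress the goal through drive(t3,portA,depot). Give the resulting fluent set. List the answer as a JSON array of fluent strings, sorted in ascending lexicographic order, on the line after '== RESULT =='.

Regress:
  G ∩ del = {}  (empty — regression defined)
  G \ add = {pkg_at(p2,gate), truck_at(t3,depot)} \ {truck_at(t3,depot)} = {pkg_at(p2,gate)}
  ∪ pre   = {pkg_at(p2,gate)} ∪ {truck_at(t3,portA)}
          = {pkg_at(p2,gate), truck_at(t3,portA)}

== RESULT ==
["pkg_at(p2,gate)", "truck_at(t3,portA)"]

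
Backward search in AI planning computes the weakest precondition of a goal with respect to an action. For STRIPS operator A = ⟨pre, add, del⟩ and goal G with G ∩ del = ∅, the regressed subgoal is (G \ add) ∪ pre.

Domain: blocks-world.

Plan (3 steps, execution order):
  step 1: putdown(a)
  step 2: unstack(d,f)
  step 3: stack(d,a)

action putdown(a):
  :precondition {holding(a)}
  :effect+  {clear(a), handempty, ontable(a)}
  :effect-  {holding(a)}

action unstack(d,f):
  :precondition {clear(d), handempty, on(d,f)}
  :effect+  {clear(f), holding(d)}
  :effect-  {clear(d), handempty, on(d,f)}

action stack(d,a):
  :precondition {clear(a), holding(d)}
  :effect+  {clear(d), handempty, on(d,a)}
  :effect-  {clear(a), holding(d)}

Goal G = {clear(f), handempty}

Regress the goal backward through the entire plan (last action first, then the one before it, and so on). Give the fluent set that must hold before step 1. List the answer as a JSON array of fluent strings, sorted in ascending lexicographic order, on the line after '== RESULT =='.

Regress step by step:
  through step 3 (stack(d,a)): drop {handempty}, keep {clear(f)}, require {clear(a), holding(d)}
    → {clear(a), clear(f), holding(d)}
  through step 2 (unstack(d,f)): drop {clear(f), holding(d)}, keep {clear(a)}, require {clear(d), handempty, on(d,f)}
    → {clear(a), clear(d), handempty, on(d,f)}
  through step 1 (putdown(a)): drop {clear(a), handempty}, keep {clear(d), on(d,f)}, require {holding(a)}
    → {clear(d), holding(a), on(d,f)}

== RESULT ==
["clear(d)", "holding(a)", "on(d,f)"]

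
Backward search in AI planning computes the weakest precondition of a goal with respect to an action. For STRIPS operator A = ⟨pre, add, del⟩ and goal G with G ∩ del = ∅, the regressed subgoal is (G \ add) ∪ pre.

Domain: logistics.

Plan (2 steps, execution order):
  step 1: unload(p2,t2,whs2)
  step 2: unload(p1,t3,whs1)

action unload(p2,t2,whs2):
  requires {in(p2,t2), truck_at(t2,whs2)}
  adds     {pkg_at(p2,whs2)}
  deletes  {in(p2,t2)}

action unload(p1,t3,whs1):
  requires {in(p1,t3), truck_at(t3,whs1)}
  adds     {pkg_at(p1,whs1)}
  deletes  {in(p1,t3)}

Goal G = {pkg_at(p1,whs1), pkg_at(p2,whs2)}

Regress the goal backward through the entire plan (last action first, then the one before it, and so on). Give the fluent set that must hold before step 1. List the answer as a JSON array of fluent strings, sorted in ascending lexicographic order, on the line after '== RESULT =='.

Regress step by step:
  through step 2 (unload(p1,t3,whs1)): drop {pkg_at(p1,whs1)}, keep {pkg_at(p2,whs2)}, require {in(p1,t3), truck_at(t3,whs1)}
    → {in(p1,t3), pkg_at(p2,whs2), truck_at(t3,whs1)}
  through step 1 (unload(p2,t2,whs2)): drop {pkg_at(p2,whs2)}, keep {in(p1,t3), truck_at(t3,whs1)}, require {in(p2,t2), truck_at(t2,whs2)}
    → {in(p1,t3), in(p2,t2), truck_at(t2,whs2), truck_at(t3,whs1)}

== RESULT ==
["in(p1,t3)", "in(p2,t2)", "truck_at(t2,whs2)", "truck_at(t3,whs1)"]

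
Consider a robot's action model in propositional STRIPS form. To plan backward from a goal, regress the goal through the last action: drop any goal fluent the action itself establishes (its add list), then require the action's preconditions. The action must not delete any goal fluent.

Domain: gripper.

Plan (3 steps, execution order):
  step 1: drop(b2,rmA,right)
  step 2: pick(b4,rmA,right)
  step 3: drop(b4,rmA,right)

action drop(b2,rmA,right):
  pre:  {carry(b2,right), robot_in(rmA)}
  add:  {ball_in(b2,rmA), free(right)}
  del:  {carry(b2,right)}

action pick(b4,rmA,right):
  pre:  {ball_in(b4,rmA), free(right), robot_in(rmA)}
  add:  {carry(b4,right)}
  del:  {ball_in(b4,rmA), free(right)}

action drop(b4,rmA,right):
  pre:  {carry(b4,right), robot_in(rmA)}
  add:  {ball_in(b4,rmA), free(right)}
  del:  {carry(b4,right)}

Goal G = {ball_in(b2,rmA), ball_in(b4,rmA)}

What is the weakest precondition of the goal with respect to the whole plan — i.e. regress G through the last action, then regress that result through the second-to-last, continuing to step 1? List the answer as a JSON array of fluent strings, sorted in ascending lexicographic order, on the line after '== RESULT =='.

Work backward from the goal:
  through step 3 (drop(b4,rmA,right)): drop {ball_in(b4,rmA)}, keep {ball_in(b2,rmA)}, require {carry(b4,right), robot_in(rmA)}
    → {ball_in(b2,rmA), carry(b4,right), robot_in(rmA)}
  through step 2 (pick(b4,rmA,right)): drop {carry(b4,right)}, keep {ball_in(b2,rmA), robot_in(rmA)}, require {ball_in(b4,rmA), free(right), robot_in(rmA)}
    → {ball_in(b2,rmA), ball_in(b4,rmA), free(right), robot_in(rmA)}
  through step 1 (drop(b2,rmA,right)): drop {ball_in(b2,rmA), free(right)}, keep {ball_in(b4,rmA), robot_in(rmA)}, require {carry(b2,right), robot_in(rmA)}
    → {ball_in(b4,rmA), carry(b2,right), robot_in(rmA)}

== RESULT ==
["ball_in(b4,rmA)", "carry(b2,right)", "robot_in(rmA)"]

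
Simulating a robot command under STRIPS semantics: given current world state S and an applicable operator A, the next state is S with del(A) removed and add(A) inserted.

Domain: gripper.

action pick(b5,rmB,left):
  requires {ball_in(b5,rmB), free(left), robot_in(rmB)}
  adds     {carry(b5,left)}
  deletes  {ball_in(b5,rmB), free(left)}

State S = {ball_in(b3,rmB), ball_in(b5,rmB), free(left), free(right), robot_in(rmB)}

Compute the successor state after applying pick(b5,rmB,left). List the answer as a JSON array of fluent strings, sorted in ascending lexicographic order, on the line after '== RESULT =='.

Progress:
  pre ⊆ S: {ball_in(b5,rmB), free(left), robot_in(rmB)} ⊆ S  — applicable
  S \ del = {ball_in(b3,rmB), free(right), robot_in(rmB)}
  ∪ add   = {ball_in(b3,rmB), carry(b5,left), free(right), robot_in(rmB)}

== RESULT ==
["ball_in(b3,rmB)", "carry(b5,left)", "free(right)", "robot_in(rmB)"]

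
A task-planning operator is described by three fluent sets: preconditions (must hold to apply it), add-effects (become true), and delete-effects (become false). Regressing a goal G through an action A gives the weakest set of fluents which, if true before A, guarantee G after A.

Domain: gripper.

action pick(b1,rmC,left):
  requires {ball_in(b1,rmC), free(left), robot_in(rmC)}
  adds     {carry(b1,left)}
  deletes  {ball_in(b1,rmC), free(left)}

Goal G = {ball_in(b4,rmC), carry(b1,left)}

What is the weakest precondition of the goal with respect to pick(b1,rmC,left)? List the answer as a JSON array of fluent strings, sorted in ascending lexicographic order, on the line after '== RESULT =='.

Compute (G \ add) ∪ pre:
  G ∩ del = {}  (empty — regression defined)
  G \ add = {ball_in(b4,rmC), carry(b1,left)} \ {carry(b1,left)} = {ball_in(b4,rmC)}
  ∪ pre   = {ball_in(b4,rmC)} ∪ {ball_in(b1,rmC), free(left), robot_in(rmC)}
          = {ball_in(b1,rmC), ball_in(b4,rmC), free(left), robot_in(rmC)}

== RESULT ==
["ball_in(b1,rmC)", "ball_in(b4,rmC)", "free(left)", "robot_in(rmC)"]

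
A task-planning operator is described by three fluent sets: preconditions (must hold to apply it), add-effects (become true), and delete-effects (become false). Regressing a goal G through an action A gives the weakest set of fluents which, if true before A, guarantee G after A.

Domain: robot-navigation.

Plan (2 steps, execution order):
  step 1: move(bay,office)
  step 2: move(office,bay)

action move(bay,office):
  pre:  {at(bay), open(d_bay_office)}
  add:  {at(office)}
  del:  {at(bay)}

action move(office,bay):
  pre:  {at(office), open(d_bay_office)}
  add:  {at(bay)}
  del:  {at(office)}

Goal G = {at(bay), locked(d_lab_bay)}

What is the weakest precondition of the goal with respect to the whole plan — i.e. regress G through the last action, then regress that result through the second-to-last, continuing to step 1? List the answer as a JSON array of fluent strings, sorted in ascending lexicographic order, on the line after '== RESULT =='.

Work backward from the goal:
  through step 2 (move(office,bay)): drop {at(bay)}, keep {locked(d_lab_bay)}, require {at(office), open(d_bay_office)}
    → {at(office), locked(d_lab_bay), open(d_bay_office)}
  through step 1 (move(bay,office)): drop {at(office)}, keep {locked(d_lab_bay), open(d_bay_office)}, require {at(bay), open(d_bay_office)}
    → {at(bay), locked(d_lab_bay), open(d_bay_office)}

== RESULT ==
["at(bay)", "locked(d_lab_bay)", "open(d_bay_office)"]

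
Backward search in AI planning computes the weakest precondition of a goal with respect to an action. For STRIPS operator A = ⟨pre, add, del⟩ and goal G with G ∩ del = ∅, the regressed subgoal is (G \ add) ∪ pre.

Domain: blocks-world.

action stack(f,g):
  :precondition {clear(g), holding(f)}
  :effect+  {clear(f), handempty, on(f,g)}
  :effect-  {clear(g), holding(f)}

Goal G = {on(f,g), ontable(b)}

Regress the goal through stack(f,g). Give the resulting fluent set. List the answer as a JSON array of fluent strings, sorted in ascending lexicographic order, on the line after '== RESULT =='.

Regress:
  G ∩ del = {}  (empty — regression defined)
  G \ add = {on(f,g), ontable(b)} \ {clear(f), handempty, on(f,g)} = {ontable(b)}
  ∪ pre   = {ontable(b)} ∪ {clear(g), holding(f)}
          = {clear(g), holding(f), ontable(b)}

== RESULT ==
["clear(g)", "holding(f)", "ontable(b)"]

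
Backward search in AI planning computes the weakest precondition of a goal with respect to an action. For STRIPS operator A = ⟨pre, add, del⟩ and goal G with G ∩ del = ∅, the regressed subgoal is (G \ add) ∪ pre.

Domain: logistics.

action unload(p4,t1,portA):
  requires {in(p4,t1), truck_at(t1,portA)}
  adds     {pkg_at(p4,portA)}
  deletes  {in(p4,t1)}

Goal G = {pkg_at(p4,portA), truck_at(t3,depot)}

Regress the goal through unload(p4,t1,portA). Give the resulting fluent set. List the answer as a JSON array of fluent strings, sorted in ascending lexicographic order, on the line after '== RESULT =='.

Compute (G \ add) ∪ pre:
  G ∩ del = {}  (empty — regression defined)
  G \ add = {pkg_at(p4,portA), truck_at(t3,depot)} \ {pkg_at(p4,portA)} = {truck_at(t3,depot)}
  ∪ pre   = {truck_at(t3,depot)} ∪ {in(p4,t1), truck_at(t1,portA)}
          = {in(p4,t1), truck_at(t1,portA), truck_at(t3,depot)}

== RESULT ==
["in(p4,t1)", "truck_at(t1,portA)", "truck_at(t3,depot)"]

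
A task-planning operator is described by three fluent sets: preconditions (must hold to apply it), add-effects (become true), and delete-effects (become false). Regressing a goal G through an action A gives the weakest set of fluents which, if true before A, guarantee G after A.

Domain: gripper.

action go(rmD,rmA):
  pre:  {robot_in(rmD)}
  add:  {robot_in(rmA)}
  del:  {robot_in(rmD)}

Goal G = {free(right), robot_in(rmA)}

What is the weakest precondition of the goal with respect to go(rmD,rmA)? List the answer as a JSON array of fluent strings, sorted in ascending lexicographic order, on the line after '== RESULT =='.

Compute (G \ add) ∪ pre:
  G ∩ del = {}  (empty — regression defined)
  G \ add = {free(right), robot_in(rmA)} \ {robot_in(rmA)} = {free(right)}
  ∪ pre   = {free(right)} ∪ {robot_in(rmD)}
          = {free(right), robot_in(rmD)}

== RESULT ==
["free(right)", "robot_in(rmD)"]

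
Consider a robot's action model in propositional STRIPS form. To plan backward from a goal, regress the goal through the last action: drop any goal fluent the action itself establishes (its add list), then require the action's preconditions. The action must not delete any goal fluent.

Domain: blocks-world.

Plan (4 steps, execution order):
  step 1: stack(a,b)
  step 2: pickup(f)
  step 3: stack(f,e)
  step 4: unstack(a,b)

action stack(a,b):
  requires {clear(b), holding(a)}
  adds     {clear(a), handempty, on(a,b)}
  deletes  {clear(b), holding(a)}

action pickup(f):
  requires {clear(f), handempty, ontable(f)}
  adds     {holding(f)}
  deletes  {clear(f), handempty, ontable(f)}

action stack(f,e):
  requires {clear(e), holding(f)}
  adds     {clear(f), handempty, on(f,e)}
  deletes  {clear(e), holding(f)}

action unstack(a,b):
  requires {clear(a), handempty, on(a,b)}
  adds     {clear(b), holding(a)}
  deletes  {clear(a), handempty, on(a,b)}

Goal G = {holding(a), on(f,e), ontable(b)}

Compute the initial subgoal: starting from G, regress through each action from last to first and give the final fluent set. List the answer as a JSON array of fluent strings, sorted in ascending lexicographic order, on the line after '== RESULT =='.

Work backward from the goal:
  through step 4 (unstack(a,b)): drop {holding(a)}, keep {on(f,e), ontable(b)}, require {clear(a), handempty, on(a,b)}
    → {clear(a), handempty, on(a,b), on(f,e), ontable(b)}
  through step 3 (stack(f,e)): drop {handempty, on(f,e)}, keep {clear(a), on(a,b), ontable(b)}, require {clear(e), holding(f)}
    → {clear(a), clear(e), holding(f), on(a,b), ontable(b)}
  through step 2 (pickup(f)): drop {holding(f)}, keep {clear(a), clear(e), on(a,b), ontable(b)}, require {clear(f), handempty, ontable(f)}
    → {clear(a), clear(e), clear(f), handempty, on(a,b), ontable(b), ontable(f)}
  through step 1 (stack(a,b)): drop {clear(a), handempty, on(a,b)}, keep {clear(e), clear(f), ontable(b), ontable(f)}, require {clear(b), holding(a)}
    → {clear(b), clear(e), clear(f), holding(a), ontable(b), ontable(f)}

== RESULT ==
["clear(b)", "clear(e)", "clear(f)", "holding(a)", "ontable(b)", "ontable(f)"]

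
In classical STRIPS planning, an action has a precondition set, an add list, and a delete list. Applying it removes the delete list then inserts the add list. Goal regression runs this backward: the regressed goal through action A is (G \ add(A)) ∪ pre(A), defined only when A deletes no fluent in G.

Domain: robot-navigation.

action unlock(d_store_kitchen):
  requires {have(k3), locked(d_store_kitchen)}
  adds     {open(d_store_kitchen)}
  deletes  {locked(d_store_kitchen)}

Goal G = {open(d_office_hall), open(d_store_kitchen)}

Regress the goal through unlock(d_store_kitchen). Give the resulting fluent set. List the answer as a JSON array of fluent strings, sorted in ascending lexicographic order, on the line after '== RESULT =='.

Regress:
  G ∩ del = {}  (empty — regression defined)
  G \ add = {open(d_office_hall), open(d_store_kitchen)} \ {open(d_store_kitchen)} = {open(d_office_hall)}
  ∪ pre   = {open(d_office_hall)} ∪ {have(k3), locked(d_store_kitchen)}
          = {have(k3), locked(d_store_kitchen), open(d_office_hall)}

== RESULT ==
["have(k3)", "locked(d_store_kitchen)", "open(d_office_hall)"]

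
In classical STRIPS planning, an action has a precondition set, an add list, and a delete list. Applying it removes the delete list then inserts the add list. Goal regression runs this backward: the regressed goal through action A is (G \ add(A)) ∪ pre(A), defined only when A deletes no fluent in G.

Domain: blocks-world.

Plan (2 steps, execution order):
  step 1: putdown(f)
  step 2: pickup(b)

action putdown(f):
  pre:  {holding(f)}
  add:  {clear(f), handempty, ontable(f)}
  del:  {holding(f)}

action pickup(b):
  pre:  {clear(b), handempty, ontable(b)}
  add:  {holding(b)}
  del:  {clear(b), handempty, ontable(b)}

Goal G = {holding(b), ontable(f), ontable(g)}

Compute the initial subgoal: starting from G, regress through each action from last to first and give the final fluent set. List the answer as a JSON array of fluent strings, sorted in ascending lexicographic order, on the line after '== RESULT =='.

Work backward from the goal:
  through step 2 (pickup(b)): drop {holding(b)}, keep {ontable(f), ontable(g)}, require {clear(b), handempty, ontable(b)}
    → {clear(b), handempty, ontable(b), ontable(f), ontable(g)}
  through step 1 (putdown(f)): drop {handempty, ontable(f)}, keep {clear(b), ontable(b), ontable(g)}, require {holding(f)}
    → {clear(b), holding(f), ontable(b), ontable(g)}

== RESULT ==
["clear(b)", "holding(f)", "ontable(b)", "ontable(g)"]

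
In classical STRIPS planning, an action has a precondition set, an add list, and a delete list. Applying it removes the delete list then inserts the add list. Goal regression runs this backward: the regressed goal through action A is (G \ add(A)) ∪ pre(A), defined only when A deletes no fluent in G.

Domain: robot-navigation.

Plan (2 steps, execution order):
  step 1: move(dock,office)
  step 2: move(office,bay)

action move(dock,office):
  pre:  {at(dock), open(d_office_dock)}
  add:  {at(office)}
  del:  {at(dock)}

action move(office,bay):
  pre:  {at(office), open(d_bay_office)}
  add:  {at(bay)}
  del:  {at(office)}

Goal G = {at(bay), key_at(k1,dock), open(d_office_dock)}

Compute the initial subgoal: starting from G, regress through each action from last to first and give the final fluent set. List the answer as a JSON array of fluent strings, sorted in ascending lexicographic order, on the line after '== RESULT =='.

Work backward from the goal:
  through step 2 (move(office,bay)): drop {at(bay)}, keep {key_at(k1,dock), open(d_office_dock)}, require {at(office), open(d_bay_office)}
    → {at(office), key_at(k1,dock), open(d_bay_office), open(d_office_dock)}
  through step 1 (move(dock,office)): drop {at(office)}, keep {key_at(k1,dock), open(d_bay_office), open(d_office_dock)}, require {at(dock), open(d_office_dock)}
    → {at(dock), key_at(k1,dock), open(d_bay_office), open(d_office_dock)}

== RESULT ==
["at(dock)", "key_at(k1,dock)", "open(d_bay_office)", "open(d_office_dock)"]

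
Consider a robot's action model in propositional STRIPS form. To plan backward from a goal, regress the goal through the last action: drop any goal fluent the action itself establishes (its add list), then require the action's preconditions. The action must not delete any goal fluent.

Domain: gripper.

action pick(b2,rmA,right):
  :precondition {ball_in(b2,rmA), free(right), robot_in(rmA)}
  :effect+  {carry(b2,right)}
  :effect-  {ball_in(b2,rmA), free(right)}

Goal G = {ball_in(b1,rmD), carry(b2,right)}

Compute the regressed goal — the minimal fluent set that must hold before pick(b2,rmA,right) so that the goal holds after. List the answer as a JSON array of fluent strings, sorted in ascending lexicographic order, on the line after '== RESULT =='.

Regress:
  G ∩ del = {}  (empty — regression defined)
  G \ add = {ball_in(b1,rmD), carry(b2,right)} \ {carry(b2,right)} = {ball_in(b1,rmD)}
  ∪ pre   = {ball_in(b1,rmD)} ∪ {ball_in(b2,rmA), free(right), robot_in(rmA)}
          = {ball_in(b1,rmD), ball_in(b2,rmA), free(right), robot_in(rmA)}

== RESULT ==
["ball_in(b1,rmD)", "ball_in(b2,rmA)", "free(right)", "robot_in(rmA)"]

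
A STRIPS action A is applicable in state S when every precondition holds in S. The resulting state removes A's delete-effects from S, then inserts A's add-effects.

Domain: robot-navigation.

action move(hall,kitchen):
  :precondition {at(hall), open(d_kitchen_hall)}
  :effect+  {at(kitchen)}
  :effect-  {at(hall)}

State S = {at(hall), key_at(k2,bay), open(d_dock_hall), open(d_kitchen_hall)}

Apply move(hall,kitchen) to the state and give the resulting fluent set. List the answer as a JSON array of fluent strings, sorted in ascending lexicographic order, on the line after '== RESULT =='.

Compute (S \ del) ∪ add:
  pre ⊆ S: {at(hall), open(d_kitchen_hall)} ⊆ S  — applicable
  S \ del = {key_at(k2,bay), open(d_dock_hall), open(d_kitchen_hall)}
  ∪ add   = {at(kitchen), key_at(k2,bay), open(d_dock_hall), open(d_kitchen_hall)}

== RESULT ==
["at(kitchen)", "key_at(k2,bay)", "open(d_dock_hall)", "open(d_kitchen_hall)"]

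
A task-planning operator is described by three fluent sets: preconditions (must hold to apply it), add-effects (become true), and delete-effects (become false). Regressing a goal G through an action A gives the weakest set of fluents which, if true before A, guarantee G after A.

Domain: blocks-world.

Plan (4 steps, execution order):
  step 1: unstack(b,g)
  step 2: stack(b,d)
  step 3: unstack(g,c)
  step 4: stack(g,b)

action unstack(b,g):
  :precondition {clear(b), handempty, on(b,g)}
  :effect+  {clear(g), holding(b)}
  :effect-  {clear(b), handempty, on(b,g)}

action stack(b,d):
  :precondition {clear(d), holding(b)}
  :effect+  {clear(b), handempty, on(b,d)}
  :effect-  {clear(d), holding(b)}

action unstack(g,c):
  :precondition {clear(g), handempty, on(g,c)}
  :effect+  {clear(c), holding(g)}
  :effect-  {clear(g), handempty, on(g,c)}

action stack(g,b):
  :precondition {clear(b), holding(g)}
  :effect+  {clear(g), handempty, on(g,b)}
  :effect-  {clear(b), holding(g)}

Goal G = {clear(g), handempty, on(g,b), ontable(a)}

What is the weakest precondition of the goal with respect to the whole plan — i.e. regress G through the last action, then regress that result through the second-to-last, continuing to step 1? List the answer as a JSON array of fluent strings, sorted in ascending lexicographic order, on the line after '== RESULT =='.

Regress step by step:
  through step 4 (stack(g,b)): drop {clear(g), handempty, on(g,b)}, keep {ontable(a)}, require {clear(b), holding(g)}
    → {clear(b), holding(g), ontable(a)}
  through step 3 (unstack(g,c)): drop {holding(g)}, keep {clear(b), ontable(a)}, require {clear(g), handempty, on(g,c)}
    → {clear(b), clear(g), handempty, on(g,c), ontable(a)}
  through step 2 (stack(b,d)): drop {clear(b), handempty}, keep {clear(g), on(g,c), ontable(a)}, require {clear(d), holding(b)}
    → {clear(d), clear(g), holding(b), on(g,c), ontable(a)}
  through step 1 (unstack(b,g)): drop {clear(g), holding(b)}, keep {clear(d), on(g,c), ontable(a)}, require {clear(b), handempty, on(b,g)}
    → {clear(b), clear(d), handempty, on(b,g), on(g,c), ontable(a)}

== RESULT ==
["clear(b)", "clear(d)", "handempty", "on(b,g)", "on(g,c)", "ontable(a)"]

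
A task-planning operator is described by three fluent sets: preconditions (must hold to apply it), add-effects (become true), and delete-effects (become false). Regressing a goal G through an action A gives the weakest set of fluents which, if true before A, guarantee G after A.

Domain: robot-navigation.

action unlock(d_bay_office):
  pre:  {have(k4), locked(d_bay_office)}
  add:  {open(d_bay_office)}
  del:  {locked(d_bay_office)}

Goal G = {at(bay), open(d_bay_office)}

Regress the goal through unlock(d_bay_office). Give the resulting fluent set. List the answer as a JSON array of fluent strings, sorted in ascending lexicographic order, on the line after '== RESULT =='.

Compute (G \ add) ∪ pre:
  G ∩ del = {}  (empty — regression defined)
  G \ add = {at(bay), open(d_bay_office)} \ {open(d_bay_office)} = {at(bay)}
  ∪ pre   = {at(bay)} ∪ {have(k4), locked(d_bay_office)}
          = {at(bay), have(k4), locked(d_bay_office)}

== RESULT ==
["at(bay)", "have(k4)", "locked(d_bay_office)"]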